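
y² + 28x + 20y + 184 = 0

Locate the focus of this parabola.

Only y is squared. Complete the square in y: (y + 10)² = -28(x + 3).
Vertex (-3, -10); 4p = -28 so p = -7. Opens left.
Focus is p units from the vertex along the axis: (h + p, k).

(-10, -10)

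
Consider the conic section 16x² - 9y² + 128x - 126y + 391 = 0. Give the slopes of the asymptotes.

4/3 and -4/3

Collect terms: 16(x² + 8x) -9(y² + 14y) = -391
Completing the square gives 16(x + 4)² -9(y + 7)² = -391 + 256 - 441 = -576.
Dividing both sides by -576: (y + 7)²/64 - (x + 4)²/36 = 1
Hyperbola, center (-4, -7), transverse axis vertical; a² = 64, b² = 36.
For a vertical hyperbola the asymptotes have slope ±a/b.
Here that is ±8/6 = ±4/3.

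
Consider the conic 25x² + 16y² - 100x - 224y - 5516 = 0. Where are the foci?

(2, -5) and (2, 19)

Rearranging, 25(x² - 4x) + 16(y² - 14y) = 5516.
25(x - 2)² + 16(y - 7)² = 5516 + 100 + 784 = 6400
Dividing both sides by 6400: (x - 2)²/256 + (y - 7)²/400 = 1
Ellipse, center (2, 7), major axis vertical; a² = 400, b² = 256.
c² = a² - b² = 400 - 256 = 144, so c = 12.
Foci lie on the vertical axis through the center: (h, k ± c).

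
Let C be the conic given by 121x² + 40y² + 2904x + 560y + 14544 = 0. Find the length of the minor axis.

121(x² + 24x) + 40(y² + 14y) = -14544
Complete the square in x and y: 121(x + 12)² + 40(y + 7)² = -14544 + 17424 + 1960 = 4840
Divide by 4840: (x + 12)²/40 + (y + 7)²/121 = 1
Ellipse, center (-12, -7), major axis vertical; a² = 121, b² = 40.
b² = 40 so b = 2√10; the minor axis has length 2b = 4√10.

4√10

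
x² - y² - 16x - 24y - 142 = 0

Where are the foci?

(8 - 2√31, -12) and (8 + 2√31, -12)

Group the x- and y-terms: (x² - 16x) -(y² + 24y) = 142
(x - 8)² -(y + 12)² = 142 + 64 - 144 = 62
Dividing both sides by 62: (x - 8)²/62 - (y + 12)²/62 = 1
Hyperbola, center (8, -12), transverse axis horizontal; a² = 62, b² = 62.
c² = a² + b² = 62 + 62 = 124, so c = 2√31.
Foci lie on the horizontal axis through the center: (h ± c, k).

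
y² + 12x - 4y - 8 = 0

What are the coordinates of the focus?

Only y is squared. Complete the square in y: (y - 2)² = -12(x - 1).
Vertex (1, 2); 4p = -12 so p = -3. Opens left.
Focus is p units from the vertex along the axis: (h + p, k).

(-2, 2)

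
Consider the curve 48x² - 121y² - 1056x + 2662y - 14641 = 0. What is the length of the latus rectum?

48(x² - 22x) -121(y² - 22y) = 14641
Completing the square gives 48(x - 11)² -121(y - 11)² = 14641 + 5808 - 14641 = 5808.
Divide through by 5808 to get (x - 11)²/121 - (y - 11)²/48 = 1.
Hyperbola, center (11, 11), transverse axis horizontal; a² = 121, b² = 48.
Latus rectum length = 2b²/a = 2·48/11 = 96/11.

96/11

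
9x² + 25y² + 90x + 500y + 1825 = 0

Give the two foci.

Rearranging, 9(x² + 10x) + 25(y² + 20y) = -1825.
Complete the square: 9(x + 5)² + 25(y + 10)² = -1825 + 225 + 2500 = 900
Divide by 900: (x + 5)²/100 + (y + 10)²/36 = 1
Ellipse, center (-5, -10), major axis horizontal; a² = 100, b² = 36.
c² = a² - b² = 100 - 36 = 64, so c = 8.
Foci lie on the horizontal axis through the center: (h ± c, k).

(-13, -10) and (3, -10)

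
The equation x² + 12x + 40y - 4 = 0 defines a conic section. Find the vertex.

(-6, 1)

Only x is squared. Complete the square in x: (x + 6)² = -40(y - 1).
Vertex (-6, 1); 4p = -40 so p = -10. Opens down.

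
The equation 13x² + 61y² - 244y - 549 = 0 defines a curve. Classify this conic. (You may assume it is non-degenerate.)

ellipse

No xy term. Coefficients of x² and y² are A = 13, C = 61.
A and C have the same sign but A ≠ C ⇒ ellipse.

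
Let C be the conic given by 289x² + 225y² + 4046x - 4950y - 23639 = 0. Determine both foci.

(-7, 3) and (-7, 19)

289(x² + 14x) + 225(y² - 22y) = 23639
Complete the square in x and y: 289(x + 7)² + 225(y - 11)² = 23639 + 14161 + 27225 = 65025
Divide through by 65025 to get (x + 7)²/225 + (y - 11)²/289 = 1.
Ellipse, center (-7, 11), major axis vertical; a² = 289, b² = 225.
c² = a² - b² = 289 - 225 = 64, so c = 8.
Foci lie on the vertical axis through the center: (h, k ± c).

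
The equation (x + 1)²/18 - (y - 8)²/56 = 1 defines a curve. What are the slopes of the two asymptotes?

Center (-1, 8). The positive term is the x-term, so the transverse axis is horizontal; a² = 18, b² = 56.
For a horizontal hyperbola the asymptotes have slope ±b/a.
Here that is ±2√14/3√2 = ±2√7/3.

2√7/3 and -2√7/3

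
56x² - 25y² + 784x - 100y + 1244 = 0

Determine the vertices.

56(x² + 14x) -25(y² + 4y) = -1244
Completing the square gives 56(x + 7)² -25(y + 2)² = -1244 + 2744 - 100 = 1400.
Divide by 1400: (x + 7)²/25 - (y + 2)²/56 = 1
Hyperbola, center (-7, -2), transverse axis horizontal; a² = 25, b² = 56.
a = 5. Vertices at (h ± a, k).

(-12, -2) and (-2, -2)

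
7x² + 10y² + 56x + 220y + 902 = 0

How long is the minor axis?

2√42

Group the x- and y-terms: 7(x² + 8x) + 10(y² + 22y) = -902
Complete the square: 7(x + 4)² + 10(y + 11)² = -902 + 112 + 1210 = 420
Divide through by 420 to get (x + 4)²/60 + (y + 11)²/42 = 1.
Ellipse, center (-4, -11), major axis horizontal; a² = 60, b² = 42.
b² = 42 so b = √42; the minor axis has length 2b = 2√42.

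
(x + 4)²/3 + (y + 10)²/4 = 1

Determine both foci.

Center (-4, -10). The larger denominator 4 sits under the y-term, so the major axis is vertical; a² = 4, b² = 3.
c² = a² - b² = 4 - 3 = 1, so c = 1.
Foci lie on the vertical axis through the center: (h, k ± c).

(-4, -11) and (-4, -9)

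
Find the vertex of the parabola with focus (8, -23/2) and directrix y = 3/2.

(8, -5)

The vertex is the midpoint between the focus and the directrix along the axis of symmetry.
Axis is vertical (directrix is horizontal). Vertex y-coordinate = (-23/2 + 3/2)/2 = -5; x-coordinate = 8.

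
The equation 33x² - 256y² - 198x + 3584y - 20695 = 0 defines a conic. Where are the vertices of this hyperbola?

(-13, 7) and (19, 7)

Rearranging, 33(x² - 6x) -256(y² - 14y) = 20695.
33(x - 3)² -256(y - 7)² = 20695 + 297 - 12544 = 8448
Divide through by 8448 to get (x - 3)²/256 - (y - 7)²/33 = 1.
Hyperbola, center (3, 7), transverse axis horizontal; a² = 256, b² = 33.
a = 16. Vertices at (h ± a, k).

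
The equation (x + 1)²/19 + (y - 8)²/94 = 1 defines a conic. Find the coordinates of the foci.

Center (-1, 8). The larger denominator 94 sits under the y-term, so the major axis is vertical; a² = 94, b² = 19.
c² = a² - b² = 94 - 19 = 75, so c = 5√3.
Foci lie on the vertical axis through the center: (h, k ± c).

(-1, 8 - 5√3) and (-1, 8 + 5√3)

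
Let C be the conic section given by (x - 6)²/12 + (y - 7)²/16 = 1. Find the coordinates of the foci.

(6, 5) and (6, 9)

Center (6, 7). The larger denominator 16 sits under the y-term, so the major axis is vertical; a² = 16, b² = 12.
c² = a² - b² = 16 - 12 = 4, so c = 2.
Foci lie on the vertical axis through the center: (h, k ± c).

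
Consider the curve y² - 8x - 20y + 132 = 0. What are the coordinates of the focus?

Only y is squared. Complete the square in y: (y - 10)² = 8(x - 4).
Vertex (4, 10); 4p = 8 so p = 2. Opens right.
Focus is p units from the vertex along the axis: (h + p, k).

(6, 10)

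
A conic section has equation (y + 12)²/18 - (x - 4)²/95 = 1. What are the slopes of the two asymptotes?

Center (4, -12). The positive term is the y-term, so the transverse axis is vertical; a² = 18, b² = 95.
For a vertical hyperbola the asymptotes have slope ±a/b.
Here that is ±3√2/√95 = ±3√190/95.

3√190/95 and -3√190/95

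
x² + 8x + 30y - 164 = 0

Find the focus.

Only x is squared. Complete the square in x: (x + 4)² = -30(y - 6).
Vertex (-4, 6); 4p = -30 so p = -15/2. Opens down.
Focus is p units from the vertex along the axis: (h, k + p).

(-4, -3/2)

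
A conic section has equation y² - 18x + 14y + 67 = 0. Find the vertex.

Only y is squared. Complete the square in y: (y + 7)² = 18(x - 1).
Vertex (1, -7); 4p = 18 so p = 9/2. Opens right.

(1, -7)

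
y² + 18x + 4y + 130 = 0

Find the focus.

Only y is squared. Complete the square in y: (y + 2)² = -18(x + 7).
Vertex (-7, -2); 4p = -18 so p = -9/2. Opens left.
Focus is p units from the vertex along the axis: (h + p, k).

(-23/2, -2)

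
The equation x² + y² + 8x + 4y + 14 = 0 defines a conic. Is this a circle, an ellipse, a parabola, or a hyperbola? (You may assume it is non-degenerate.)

circle

No xy term. Coefficients of x² and y² are A = 1, C = 1.
A = C (same sign) ⇒ circle.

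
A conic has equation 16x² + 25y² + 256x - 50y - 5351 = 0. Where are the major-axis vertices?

Collect terms: 16(x² + 16x) + 25(y² - 2y) = 5351
Complete the square in x and y: 16(x + 8)² + 25(y - 1)² = 5351 + 1024 + 25 = 6400
Divide by 6400: (x + 8)²/400 + (y - 1)²/256 = 1
Ellipse, center (-8, 1), major axis horizontal; a² = 400, b² = 256.
a = 20. Vertices at (h ± a, k).

(-28, 1) and (12, 1)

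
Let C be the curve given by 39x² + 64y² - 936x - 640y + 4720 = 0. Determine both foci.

Group the x- and y-terms: 39(x² - 24x) + 64(y² - 10y) = -4720
39(x - 12)² + 64(y - 5)² = -4720 + 5616 + 1600 = 2496
Divide by 2496: (x - 12)²/64 + (y - 5)²/39 = 1
Ellipse, center (12, 5), major axis horizontal; a² = 64, b² = 39.
c² = a² - b² = 64 - 39 = 25, so c = 5.
Foci lie on the horizontal axis through the center: (h ± c, k).

(7, 5) and (17, 5)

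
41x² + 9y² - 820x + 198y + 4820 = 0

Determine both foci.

Group: 41(x² - 20x) + 9(y² + 22y) = -4820
41(x - 10)² + 9(y + 11)² = -4820 + 4100 + 1089 = 369
Divide by 369: (x - 10)²/9 + (y + 11)²/41 = 1
Ellipse, center (10, -11), major axis vertical; a² = 41, b² = 9.
c² = a² - b² = 41 - 9 = 32, so c = 4√2.
Foci lie on the vertical axis through the center: (h, k ± c).

(10, -11 - 4√2) and (10, -11 + 4√2)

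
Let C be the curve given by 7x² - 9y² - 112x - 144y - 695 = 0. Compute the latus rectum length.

Collect terms: 7(x² - 16x) -9(y² + 16y) = 695
Complete the square in x and y: 7(x - 8)² -9(y + 8)² = 695 + 448 - 576 = 567
Divide by 567: (x - 8)²/81 - (y + 8)²/63 = 1
Hyperbola, center (8, -8), transverse axis horizontal; a² = 81, b² = 63.
Latus rectum length = 2b²/a = 2·63/9 = 14.

14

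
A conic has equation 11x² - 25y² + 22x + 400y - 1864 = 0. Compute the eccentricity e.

e = 6/5

Group the x- and y-terms: 11(x² + 2x) -25(y² - 16y) = 1864
11(x + 1)² -25(y - 8)² = 1864 + 11 - 1600 = 275
Divide through by 275 to get (x + 1)²/25 - (y - 8)²/11 = 1.
Hyperbola, center (-1, 8), transverse axis horizontal; a² = 25, b² = 11.
c² = a² + b² = 36, so c = 6.
e = c/a = 6/5.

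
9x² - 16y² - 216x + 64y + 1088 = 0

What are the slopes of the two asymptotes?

3/4 and -3/4

Group: 9(x² - 24x) -16(y² - 4y) = -1088
Completing the square gives 9(x - 12)² -16(y - 2)² = -1088 + 1296 - 64 = 144.
Dividing both sides by 144: (x - 12)²/16 - (y - 2)²/9 = 1
Hyperbola, center (12, 2), transverse axis horizontal; a² = 16, b² = 9.
For a horizontal hyperbola the asymptotes have slope ±b/a.
Here that is ±3/4.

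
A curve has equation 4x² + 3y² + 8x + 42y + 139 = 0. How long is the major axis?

4

Rearranging, 4(x² + 2x) + 3(y² + 14y) = -139.
Completing the square gives 4(x + 1)² + 3(y + 7)² = -139 + 4 + 147 = 12.
Divide through by 12 to get (x + 1)²/3 + (y + 7)²/4 = 1.
Ellipse, center (-1, -7), major axis vertical; a² = 4, b² = 3.
a² = 4 so a = 2; the major axis has length 2a = 4.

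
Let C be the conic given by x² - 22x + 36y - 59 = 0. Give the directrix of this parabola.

y = 14

Only x is squared. Complete the square in x: (x - 11)² = -36(y - 5).
Vertex (11, 5); 4p = -36 so p = -9. Opens down.
Directrix is the horizontal line y = k − p = 5 − (-9) = 14.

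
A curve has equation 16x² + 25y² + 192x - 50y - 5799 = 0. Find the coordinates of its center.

16(x² + 12x) + 25(y² - 2y) = 5799
Complete the square: 16(x + 6)² + 25(y - 1)² = 5799 + 576 + 25 = 6400
Divide through by 6400 to get (x + 6)²/400 + (y - 1)²/256 = 1.
Ellipse with center (-6, 1).

(-6, 1)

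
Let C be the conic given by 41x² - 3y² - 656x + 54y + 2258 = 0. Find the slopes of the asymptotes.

Collect terms: 41(x² - 16x) -3(y² - 18y) = -2258
41(x - 8)² -3(y - 9)² = -2258 + 2624 - 243 = 123
Dividing both sides by 123: (x - 8)²/3 - (y - 9)²/41 = 1
Hyperbola, center (8, 9), transverse axis horizontal; a² = 3, b² = 41.
For a horizontal hyperbola the asymptotes have slope ±b/a.
Here that is ±√41/√3 = ±√123/3.

√123/3 and -√123/3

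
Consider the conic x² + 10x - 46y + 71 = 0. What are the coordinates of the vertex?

Only x is squared. Complete the square in x: (x + 5)² = 46(y - 1).
Vertex (-5, 1); 4p = 46 so p = 23/2. Opens up.

(-5, 1)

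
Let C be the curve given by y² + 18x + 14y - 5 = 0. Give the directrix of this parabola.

Only y is squared. Complete the square in y: (y + 7)² = -18(x - 3).
Vertex (3, -7); 4p = -18 so p = -9/2. Opens left.
Directrix is the vertical line x = h − p = 3 − (-9/2) = 15/2.

x = 15/2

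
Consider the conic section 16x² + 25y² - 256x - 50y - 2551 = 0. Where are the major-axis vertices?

(-7, 1) and (23, 1)

Rearranging, 16(x² - 16x) + 25(y² - 2y) = 2551.
Completing the square gives 16(x - 8)² + 25(y - 1)² = 2551 + 1024 + 25 = 3600.
Divide through by 3600 to get (x - 8)²/225 + (y - 1)²/144 = 1.
Ellipse, center (8, 1), major axis horizontal; a² = 225, b² = 144.
a = 15. Vertices at (h ± a, k).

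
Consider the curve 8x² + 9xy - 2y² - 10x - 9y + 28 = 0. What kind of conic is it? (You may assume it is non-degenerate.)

A = 8, B = 9, C = -2.
Discriminant B² − 4AC = 9² − 4·8·(-2) = 145.
B² − 4AC > 0 ⇒ hyperbola.

hyperbola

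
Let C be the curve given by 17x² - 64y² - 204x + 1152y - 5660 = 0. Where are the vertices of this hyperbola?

(-2, 9) and (14, 9)

17(x² - 12x) -64(y² - 18y) = 5660
Complete the square in x and y: 17(x - 6)² -64(y - 9)² = 5660 + 612 - 5184 = 1088
Divide through by 1088 to get (x - 6)²/64 - (y - 9)²/17 = 1.
Hyperbola, center (6, 9), transverse axis horizontal; a² = 64, b² = 17.
a = 8. Vertices at (h ± a, k).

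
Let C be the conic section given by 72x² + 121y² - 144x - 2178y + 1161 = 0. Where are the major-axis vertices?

(-10, 9) and (12, 9)

72(x² - 2x) + 121(y² - 18y) = -1161
Completing the square gives 72(x - 1)² + 121(y - 9)² = -1161 + 72 + 9801 = 8712.
Divide by 8712: (x - 1)²/121 + (y - 9)²/72 = 1
Ellipse, center (1, 9), major axis horizontal; a² = 121, b² = 72.
a = 11. Vertices at (h ± a, k).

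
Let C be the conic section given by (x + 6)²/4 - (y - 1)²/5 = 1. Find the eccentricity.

e = 3/2

Center (-6, 1). The positive term is the x-term, so the transverse axis is horizontal; a² = 4, b² = 5.
c² = a² + b² = 9, so c = 3.
e = c/a = 3/2.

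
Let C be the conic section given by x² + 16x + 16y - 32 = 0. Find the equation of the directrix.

y = 10

Only x is squared. Complete the square in x: (x + 8)² = -16(y - 6).
Vertex (-8, 6); 4p = -16 so p = -4. Opens down.
Directrix is the horizontal line y = k − p = 6 − (-4) = 10.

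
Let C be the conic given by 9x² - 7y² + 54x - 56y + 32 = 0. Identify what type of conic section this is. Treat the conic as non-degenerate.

No xy term. Coefficients of x² and y² are A = 9, C = -7.
A and C have opposite signs ⇒ hyperbola.

hyperbola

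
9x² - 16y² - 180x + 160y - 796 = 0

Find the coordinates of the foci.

Rearranging, 9(x² - 20x) -16(y² - 10y) = 796.
9(x - 10)² -16(y - 5)² = 796 + 900 - 400 = 1296
Divide by 1296: (x - 10)²/144 - (y - 5)²/81 = 1
Hyperbola, center (10, 5), transverse axis horizontal; a² = 144, b² = 81.
c² = a² + b² = 144 + 81 = 225, so c = 15.
Foci lie on the horizontal axis through the center: (h ± c, k).

(-5, 5) and (25, 5)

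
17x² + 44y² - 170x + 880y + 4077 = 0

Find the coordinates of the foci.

Group the x- and y-terms: 17(x² - 10x) + 44(y² + 20y) = -4077
17(x - 5)² + 44(y + 10)² = -4077 + 425 + 4400 = 748
Divide through by 748 to get (x - 5)²/44 + (y + 10)²/17 = 1.
Ellipse, center (5, -10), major axis horizontal; a² = 44, b² = 17.
c² = a² - b² = 44 - 17 = 27, so c = 3√3.
Foci lie on the horizontal axis through the center: (h ± c, k).

(5 - 3√3, -10) and (5 + 3√3, -10)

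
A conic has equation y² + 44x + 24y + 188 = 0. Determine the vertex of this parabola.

(-1, -12)

Only y is squared. Complete the square in y: (y + 12)² = -44(x + 1).
Vertex (-1, -12); 4p = -44 so p = -11. Opens left.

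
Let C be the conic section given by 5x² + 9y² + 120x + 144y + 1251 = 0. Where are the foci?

Group: 5(x² + 24x) + 9(y² + 16y) = -1251
Complete the square in x and y: 5(x + 12)² + 9(y + 8)² = -1251 + 720 + 576 = 45
Divide through by 45 to get (x + 12)²/9 + (y + 8)²/5 = 1.
Ellipse, center (-12, -8), major axis horizontal; a² = 9, b² = 5.
c² = a² - b² = 9 - 5 = 4, so c = 2.
Foci lie on the horizontal axis through the center: (h ± c, k).

(-14, -8) and (-10, -8)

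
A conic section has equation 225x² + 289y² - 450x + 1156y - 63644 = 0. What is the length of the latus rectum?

450/17

Group the x- and y-terms: 225(x² - 2x) + 289(y² + 4y) = 63644
Complete the square: 225(x - 1)² + 289(y + 2)² = 63644 + 225 + 1156 = 65025
Divide by 65025: (x - 1)²/289 + (y + 2)²/225 = 1
Ellipse, center (1, -2), major axis horizontal; a² = 289, b² = 225.
Latus rectum length = 2b²/a = 2·225/17 = 450/17.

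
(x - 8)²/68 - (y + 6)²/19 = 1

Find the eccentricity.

e = √1479/34

Center (8, -6). The positive term is the x-term, so the transverse axis is horizontal; a² = 68, b² = 19.
c² = a² + b² = 87, so c = √87.
e = c/a = √87/2√17 = √1479/34.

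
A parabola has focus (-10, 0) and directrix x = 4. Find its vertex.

(-3, 0)

The vertex is the midpoint between the focus and the directrix along the axis of symmetry.
Axis is horizontal (directrix is vertical). Vertex x-coordinate = (-10 + 4)/2 = -3; y-coordinate = 0.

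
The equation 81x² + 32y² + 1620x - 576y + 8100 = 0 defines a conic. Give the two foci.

(-10, 2) and (-10, 16)

Group: 81(x² + 20x) + 32(y² - 18y) = -8100
Complete the square in x and y: 81(x + 10)² + 32(y - 9)² = -8100 + 8100 + 2592 = 2592
Divide through by 2592 to get (x + 10)²/32 + (y - 9)²/81 = 1.
Ellipse, center (-10, 9), major axis vertical; a² = 81, b² = 32.
c² = a² - b² = 81 - 32 = 49, so c = 7.
Foci lie on the vertical axis through the center: (h, k ± c).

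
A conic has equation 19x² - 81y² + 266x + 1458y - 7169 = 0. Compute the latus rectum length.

38/9

19(x² + 14x) -81(y² - 18y) = 7169
19(x + 7)² -81(y - 9)² = 7169 + 931 - 6561 = 1539
Dividing both sides by 1539: (x + 7)²/81 - (y - 9)²/19 = 1
Hyperbola, center (-7, 9), transverse axis horizontal; a² = 81, b² = 19.
Latus rectum length = 2b²/a = 2·19/9 = 38/9.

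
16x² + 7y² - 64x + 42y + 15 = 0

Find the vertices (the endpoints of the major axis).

Group the x- and y-terms: 16(x² - 4x) + 7(y² + 6y) = -15
Complete the square: 16(x - 2)² + 7(y + 3)² = -15 + 64 + 63 = 112
Divide by 112: (x - 2)²/7 + (y + 3)²/16 = 1
Ellipse, center (2, -3), major axis vertical; a² = 16, b² = 7.
a = 4. Vertices at (h, k ± a).

(2, -7) and (2, 1)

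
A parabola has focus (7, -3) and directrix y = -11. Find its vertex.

The vertex is the midpoint between the focus and the directrix along the axis of symmetry.
Axis is vertical (directrix is horizontal). Vertex y-coordinate = (-3 + (-11))/2 = -7; x-coordinate = 7.

(7, -7)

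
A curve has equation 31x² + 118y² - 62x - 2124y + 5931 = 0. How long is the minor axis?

2√31

Collect terms: 31(x² - 2x) + 118(y² - 18y) = -5931
Complete the square in x and y: 31(x - 1)² + 118(y - 9)² = -5931 + 31 + 9558 = 3658
Dividing both sides by 3658: (x - 1)²/118 + (y - 9)²/31 = 1
Ellipse, center (1, 9), major axis horizontal; a² = 118, b² = 31.
b² = 31 so b = √31; the minor axis has length 2b = 2√31.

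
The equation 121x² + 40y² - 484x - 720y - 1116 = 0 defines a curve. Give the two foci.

(2, 0) and (2, 18)

Collect terms: 121(x² - 4x) + 40(y² - 18y) = 1116
Complete the square: 121(x - 2)² + 40(y - 9)² = 1116 + 484 + 3240 = 4840
Divide by 4840: (x - 2)²/40 + (y - 9)²/121 = 1
Ellipse, center (2, 9), major axis vertical; a² = 121, b² = 40.
c² = a² - b² = 121 - 40 = 81, so c = 9.
Foci lie on the vertical axis through the center: (h, k ± c).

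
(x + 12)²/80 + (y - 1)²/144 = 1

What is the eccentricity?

Center (-12, 1). The larger denominator 144 sits under the y-term, so the major axis is vertical; a² = 144, b² = 80.
c² = a² - b² = 64, so c = 8.
e = c/a = 8/12 = 2/3.

e = 2/3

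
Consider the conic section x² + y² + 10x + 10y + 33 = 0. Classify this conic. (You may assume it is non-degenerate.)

No xy term. Coefficients of x² and y² are A = 1, C = 1.
A = C (same sign) ⇒ circle.

circle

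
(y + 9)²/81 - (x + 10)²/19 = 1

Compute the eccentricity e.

Center (-10, -9). The positive term is the y-term, so the transverse axis is vertical; a² = 81, b² = 19.
c² = a² + b² = 100, so c = 10.
e = c/a = 10/9.

e = 10/9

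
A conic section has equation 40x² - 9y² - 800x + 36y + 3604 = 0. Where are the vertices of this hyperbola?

Group: 40(x² - 20x) -9(y² - 4y) = -3604
Complete the square: 40(x - 10)² -9(y - 2)² = -3604 + 4000 - 36 = 360
Divide by 360: (x - 10)²/9 - (y - 2)²/40 = 1
Hyperbola, center (10, 2), transverse axis horizontal; a² = 9, b² = 40.
a = 3. Vertices at (h ± a, k).

(7, 2) and (13, 2)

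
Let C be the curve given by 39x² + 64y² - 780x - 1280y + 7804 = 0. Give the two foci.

Collect terms: 39(x² - 20x) + 64(y² - 20y) = -7804
Complete the square in x and y: 39(x - 10)² + 64(y - 10)² = -7804 + 3900 + 6400 = 2496
Dividing both sides by 2496: (x - 10)²/64 + (y - 10)²/39 = 1
Ellipse, center (10, 10), major axis horizontal; a² = 64, b² = 39.
c² = a² - b² = 64 - 39 = 25, so c = 5.
Foci lie on the horizontal axis through the center: (h ± c, k).

(5, 10) and (15, 10)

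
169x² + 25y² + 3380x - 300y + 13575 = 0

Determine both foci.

(-10, -6) and (-10, 18)

Collect terms: 169(x² + 20x) + 25(y² - 12y) = -13575
Completing the square gives 169(x + 10)² + 25(y - 6)² = -13575 + 16900 + 900 = 4225.
Dividing both sides by 4225: (x + 10)²/25 + (y - 6)²/169 = 1
Ellipse, center (-10, 6), major axis vertical; a² = 169, b² = 25.
c² = a² - b² = 169 - 25 = 144, so c = 12.
Foci lie on the vertical axis through the center: (h, k ± c).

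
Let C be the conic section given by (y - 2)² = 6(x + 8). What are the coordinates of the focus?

(-13/2, 2)

Vertex (-8, 2); 4p = 6 so p = 3/2. Opens right.
Focus is p units from the vertex along the axis: (h + p, k).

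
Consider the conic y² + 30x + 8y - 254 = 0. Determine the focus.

Only y is squared. Complete the square in y: (y + 4)² = -30(x - 9).
Vertex (9, -4); 4p = -30 so p = -15/2. Opens left.
Focus is p units from the vertex along the axis: (h + p, k).

(3/2, -4)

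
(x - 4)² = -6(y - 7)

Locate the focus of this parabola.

Vertex (4, 7); 4p = -6 so p = -3/2. Opens down.
Focus is p units from the vertex along the axis: (h, k + p).

(4, 11/2)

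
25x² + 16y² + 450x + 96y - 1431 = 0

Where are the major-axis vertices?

Group the x- and y-terms: 25(x² + 18x) + 16(y² + 6y) = 1431
Completing the square gives 25(x + 9)² + 16(y + 3)² = 1431 + 2025 + 144 = 3600.
Divide by 3600: (x + 9)²/144 + (y + 3)²/225 = 1
Ellipse, center (-9, -3), major axis vertical; a² = 225, b² = 144.
a = 15. Vertices at (h, k ± a).

(-9, -18) and (-9, 12)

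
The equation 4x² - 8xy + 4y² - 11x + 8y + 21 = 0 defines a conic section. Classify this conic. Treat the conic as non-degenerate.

parabola

A = 4, B = -8, C = 4.
Discriminant B² − 4AC = (-8)² − 4·4·4 = 0.
B² − 4AC = 0 ⇒ parabola.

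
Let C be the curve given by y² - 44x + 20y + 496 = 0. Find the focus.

(20, -10)

Only y is squared. Complete the square in y: (y + 10)² = 44(x - 9).
Vertex (9, -10); 4p = 44 so p = 11. Opens right.
Focus is p units from the vertex along the axis: (h + p, k).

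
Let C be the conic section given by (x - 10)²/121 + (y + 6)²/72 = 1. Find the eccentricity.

e = 7/11

Center (10, -6). The larger denominator 121 sits under the x-term, so the major axis is horizontal; a² = 121, b² = 72.
c² = a² - b² = 49, so c = 7.
e = c/a = 7/11.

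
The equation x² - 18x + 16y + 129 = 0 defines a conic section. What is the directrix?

Only x is squared. Complete the square in x: (x - 9)² = -16(y + 3).
Vertex (9, -3); 4p = -16 so p = -4. Opens down.
Directrix is the horizontal line y = k − p = -3 − (-4) = 1.

y = 1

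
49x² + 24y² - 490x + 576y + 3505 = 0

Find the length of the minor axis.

Collect terms: 49(x² - 10x) + 24(y² + 24y) = -3505
Complete the square: 49(x - 5)² + 24(y + 12)² = -3505 + 1225 + 3456 = 1176
Divide by 1176: (x - 5)²/24 + (y + 12)²/49 = 1
Ellipse, center (5, -12), major axis vertical; a² = 49, b² = 24.
b² = 24 so b = 2√6; the minor axis has length 2b = 4√6.

4√6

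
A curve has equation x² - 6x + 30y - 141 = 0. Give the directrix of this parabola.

Only x is squared. Complete the square in x: (x - 3)² = -30(y - 5).
Vertex (3, 5); 4p = -30 so p = -15/2. Opens down.
Directrix is the horizontal line y = k − p = 5 − (-15/2) = 25/2.

y = 25/2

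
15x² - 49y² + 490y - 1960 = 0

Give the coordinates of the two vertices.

(-7, 5) and (7, 5)

Group: 15x² -49(y² - 10y) = 1960
Complete the square in x and y: 15x² -49(y - 5)² = 1960 + 0 - 1225 = 735
Divide by 735: x²/49 - (y - 5)²/15 = 1
Hyperbola, center (0, 5), transverse axis horizontal; a² = 49, b² = 15.
a = 7. Vertices at (h ± a, k).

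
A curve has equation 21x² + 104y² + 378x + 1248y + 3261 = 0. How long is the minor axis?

21(x² + 18x) + 104(y² + 12y) = -3261
Complete the square: 21(x + 9)² + 104(y + 6)² = -3261 + 1701 + 3744 = 2184
Divide through by 2184 to get (x + 9)²/104 + (y + 6)²/21 = 1.
Ellipse, center (-9, -6), major axis horizontal; a² = 104, b² = 21.
b² = 21 so b = √21; the minor axis has length 2b = 2√21.

2√21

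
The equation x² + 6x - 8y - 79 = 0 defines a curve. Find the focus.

(-3, -9)

Only x is squared. Complete the square in x: (x + 3)² = 8(y + 11).
Vertex (-3, -11); 4p = 8 so p = 2. Opens up.
Focus is p units from the vertex along the axis: (h, k + p).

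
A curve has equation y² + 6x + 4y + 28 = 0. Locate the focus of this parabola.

(-11/2, -2)

Only y is squared. Complete the square in y: (y + 2)² = -6(x + 4).
Vertex (-4, -2); 4p = -6 so p = -3/2. Opens left.
Focus is p units from the vertex along the axis: (h + p, k).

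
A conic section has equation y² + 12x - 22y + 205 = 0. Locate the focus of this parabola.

Only y is squared. Complete the square in y: (y - 11)² = -12(x + 7).
Vertex (-7, 11); 4p = -12 so p = -3. Opens left.
Focus is p units from the vertex along the axis: (h + p, k).

(-10, 11)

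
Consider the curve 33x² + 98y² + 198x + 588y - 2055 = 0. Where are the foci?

(-3 - √65, -3) and (-3 + √65, -3)

33(x² + 6x) + 98(y² + 6y) = 2055
Complete the square in x and y: 33(x + 3)² + 98(y + 3)² = 2055 + 297 + 882 = 3234
Divide by 3234: (x + 3)²/98 + (y + 3)²/33 = 1
Ellipse, center (-3, -3), major axis horizontal; a² = 98, b² = 33.
c² = a² - b² = 98 - 33 = 65, so c = √65.
Foci lie on the horizontal axis through the center: (h ± c, k).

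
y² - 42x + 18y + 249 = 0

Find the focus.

(29/2, -9)

Only y is squared. Complete the square in y: (y + 9)² = 42(x - 4).
Vertex (4, -9); 4p = 42 so p = 21/2. Opens right.
Focus is p units from the vertex along the axis: (h + p, k).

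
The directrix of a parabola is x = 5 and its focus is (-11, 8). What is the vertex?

The vertex is the midpoint between the focus and the directrix along the axis of symmetry.
Axis is horizontal (directrix is vertical). Vertex x-coordinate = (-11 + 5)/2 = -3; y-coordinate = 8.

(-3, 8)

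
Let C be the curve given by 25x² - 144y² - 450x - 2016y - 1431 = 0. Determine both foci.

Group: 25(x² - 18x) -144(y² + 14y) = 1431
25(x - 9)² -144(y + 7)² = 1431 + 2025 - 7056 = -3600
Dividing both sides by -3600: (y + 7)²/25 - (x - 9)²/144 = 1
Hyperbola, center (9, -7), transverse axis vertical; a² = 25, b² = 144.
c² = a² + b² = 25 + 144 = 169, so c = 13.
Foci lie on the vertical axis through the center: (h, k ± c).

(9, -20) and (9, 6)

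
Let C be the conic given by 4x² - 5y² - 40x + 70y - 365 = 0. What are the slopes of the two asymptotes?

Collect terms: 4(x² - 10x) -5(y² - 14y) = 365
4(x - 5)² -5(y - 7)² = 365 + 100 - 245 = 220
Divide through by 220 to get (x - 5)²/55 - (y - 7)²/44 = 1.
Hyperbola, center (5, 7), transverse axis horizontal; a² = 55, b² = 44.
For a horizontal hyperbola the asymptotes have slope ±b/a.
Here that is ±2√11/√55 = ±2√5/5.

2√5/5 and -2√5/5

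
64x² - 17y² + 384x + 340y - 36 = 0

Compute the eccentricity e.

e = 9/8

Group: 64(x² + 6x) -17(y² - 20y) = 36
Complete the square in x and y: 64(x + 3)² -17(y - 10)² = 36 + 576 - 1700 = -1088
Dividing both sides by -1088: (y - 10)²/64 - (x + 3)²/17 = 1
Hyperbola, center (-3, 10), transverse axis vertical; a² = 64, b² = 17.
c² = a² + b² = 81, so c = 9.
e = c/a = 9/8.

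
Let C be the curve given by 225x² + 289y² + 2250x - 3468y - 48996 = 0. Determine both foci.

Rearranging, 225(x² + 10x) + 289(y² - 12y) = 48996.
225(x + 5)² + 289(y - 6)² = 48996 + 5625 + 10404 = 65025
Divide by 65025: (x + 5)²/289 + (y - 6)²/225 = 1
Ellipse, center (-5, 6), major axis horizontal; a² = 289, b² = 225.
c² = a² - b² = 289 - 225 = 64, so c = 8.
Foci lie on the horizontal axis through the center: (h ± c, k).

(-13, 6) and (3, 6)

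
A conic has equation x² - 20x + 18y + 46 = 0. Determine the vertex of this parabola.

(10, 3)

Only x is squared. Complete the square in x: (x - 10)² = -18(y - 3).
Vertex (10, 3); 4p = -18 so p = -9/2. Opens down.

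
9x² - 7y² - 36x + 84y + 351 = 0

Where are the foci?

Group: 9(x² - 4x) -7(y² - 12y) = -351
Completing the square gives 9(x - 2)² -7(y - 6)² = -351 + 36 - 252 = -567.
Divide through by -567 to get (y - 6)²/81 - (x - 2)²/63 = 1.
Hyperbola, center (2, 6), transverse axis vertical; a² = 81, b² = 63.
c² = a² + b² = 81 + 63 = 144, so c = 12.
Foci lie on the vertical axis through the center: (h, k ± c).

(2, -6) and (2, 18)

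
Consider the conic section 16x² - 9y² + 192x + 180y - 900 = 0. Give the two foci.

Group the x- and y-terms: 16(x² + 12x) -9(y² - 20y) = 900
Complete the square: 16(x + 6)² -9(y - 10)² = 900 + 576 - 900 = 576
Dividing both sides by 576: (x + 6)²/36 - (y - 10)²/64 = 1
Hyperbola, center (-6, 10), transverse axis horizontal; a² = 36, b² = 64.
c² = a² + b² = 36 + 64 = 100, so c = 10.
Foci lie on the horizontal axis through the center: (h ± c, k).

(-16, 10) and (4, 10)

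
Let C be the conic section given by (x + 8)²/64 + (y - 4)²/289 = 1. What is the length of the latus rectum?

Center (-8, 4). The larger denominator 289 sits under the y-term, so the major axis is vertical; a² = 289, b² = 64.
Latus rectum length = 2b²/a = 2·64/17 = 128/17.

128/17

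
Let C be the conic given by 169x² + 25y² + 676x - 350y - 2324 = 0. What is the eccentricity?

Collect terms: 169(x² + 4x) + 25(y² - 14y) = 2324
169(x + 2)² + 25(y - 7)² = 2324 + 676 + 1225 = 4225
Divide by 4225: (x + 2)²/25 + (y - 7)²/169 = 1
Ellipse, center (-2, 7), major axis vertical; a² = 169, b² = 25.
c² = a² - b² = 144, so c = 12.
e = c/a = 12/13.

e = 12/13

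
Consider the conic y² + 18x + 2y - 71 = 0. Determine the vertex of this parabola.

Only y is squared. Complete the square in y: (y + 1)² = -18(x - 4).
Vertex (4, -1); 4p = -18 so p = -9/2. Opens left.

(4, -1)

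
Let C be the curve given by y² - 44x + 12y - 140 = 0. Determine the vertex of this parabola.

(-4, -6)

Only y is squared. Complete the square in y: (y + 6)² = 44(x + 4).
Vertex (-4, -6); 4p = 44 so p = 11. Opens right.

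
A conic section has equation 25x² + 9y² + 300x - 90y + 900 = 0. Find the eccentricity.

e = 4/5

Group: 25(x² + 12x) + 9(y² - 10y) = -900
Completing the square gives 25(x + 6)² + 9(y - 5)² = -900 + 900 + 225 = 225.
Dividing both sides by 225: (x + 6)²/9 + (y - 5)²/25 = 1
Ellipse, center (-6, 5), major axis vertical; a² = 25, b² = 9.
c² = a² - b² = 16, so c = 4.
e = c/a = 4/5.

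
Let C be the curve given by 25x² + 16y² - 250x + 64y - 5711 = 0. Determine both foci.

(5, -14) and (5, 10)

Rearranging, 25(x² - 10x) + 16(y² + 4y) = 5711.
25(x - 5)² + 16(y + 2)² = 5711 + 625 + 64 = 6400
Dividing both sides by 6400: (x - 5)²/256 + (y + 2)²/400 = 1
Ellipse, center (5, -2), major axis vertical; a² = 400, b² = 256.
c² = a² - b² = 400 - 256 = 144, so c = 12.
Foci lie on the vertical axis through the center: (h, k ± c).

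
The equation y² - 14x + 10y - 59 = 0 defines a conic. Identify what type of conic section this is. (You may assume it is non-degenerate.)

No xy term. Coefficients of x² and y² are A = 0, C = 1.
Exactly one squared variable ⇒ parabola.

parabola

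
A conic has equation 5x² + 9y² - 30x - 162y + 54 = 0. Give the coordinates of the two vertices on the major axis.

Group the x- and y-terms: 5(x² - 6x) + 9(y² - 18y) = -54
5(x - 3)² + 9(y - 9)² = -54 + 45 + 729 = 720
Divide by 720: (x - 3)²/144 + (y - 9)²/80 = 1
Ellipse, center (3, 9), major axis horizontal; a² = 144, b² = 80.
a = 12. Vertices at (h ± a, k).

(-9, 9) and (15, 9)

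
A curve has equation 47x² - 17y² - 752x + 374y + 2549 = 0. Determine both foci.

47(x² - 16x) -17(y² - 22y) = -2549
Complete the square in x and y: 47(x - 8)² -17(y - 11)² = -2549 + 3008 - 2057 = -1598
Dividing both sides by -1598: (y - 11)²/94 - (x - 8)²/34 = 1
Hyperbola, center (8, 11), transverse axis vertical; a² = 94, b² = 34.
c² = a² + b² = 94 + 34 = 128, so c = 8√2.
Foci lie on the vertical axis through the center: (h, k ± c).

(8, 11 - 8√2) and (8, 11 + 8√2)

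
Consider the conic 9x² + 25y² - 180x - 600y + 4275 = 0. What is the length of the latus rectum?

Group: 9(x² - 20x) + 25(y² - 24y) = -4275
Complete the square in x and y: 9(x - 10)² + 25(y - 12)² = -4275 + 900 + 3600 = 225
Divide by 225: (x - 10)²/25 + (y - 12)²/9 = 1
Ellipse, center (10, 12), major axis horizontal; a² = 25, b² = 9.
Latus rectum length = 2b²/a = 2·9/5 = 18/5.

18/5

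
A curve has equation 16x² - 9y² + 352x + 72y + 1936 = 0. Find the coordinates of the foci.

Rearranging, 16(x² + 22x) -9(y² - 8y) = -1936.
Completing the square gives 16(x + 11)² -9(y - 4)² = -1936 + 1936 - 144 = -144.
Divide by -144: (y - 4)²/16 - (x + 11)²/9 = 1
Hyperbola, center (-11, 4), transverse axis vertical; a² = 16, b² = 9.
c² = a² + b² = 16 + 9 = 25, so c = 5.
Foci lie on the vertical axis through the center: (h, k ± c).

(-11, -1) and (-11, 9)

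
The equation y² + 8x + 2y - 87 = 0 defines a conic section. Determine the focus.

(9, -1)

Only y is squared. Complete the square in y: (y + 1)² = -8(x - 11).
Vertex (11, -1); 4p = -8 so p = -2. Opens left.
Focus is p units from the vertex along the axis: (h + p, k).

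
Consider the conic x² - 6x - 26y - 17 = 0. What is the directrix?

y = -15/2

Only x is squared. Complete the square in x: (x - 3)² = 26(y + 1).
Vertex (3, -1); 4p = 26 so p = 13/2. Opens up.
Directrix is the horizontal line y = k − p = -1 − (13/2) = -15/2.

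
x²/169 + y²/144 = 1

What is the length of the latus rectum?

Center (0, 0). The larger denominator 169 sits under the x-term, so the major axis is horizontal; a² = 169, b² = 144.
Latus rectum length = 2b²/a = 2·144/13 = 288/13.

288/13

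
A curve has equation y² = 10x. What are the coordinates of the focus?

(5/2, 0)

Vertex (0, 0); 4p = 10 so p = 5/2. Opens right.
Focus is p units from the vertex along the axis: (h + p, k).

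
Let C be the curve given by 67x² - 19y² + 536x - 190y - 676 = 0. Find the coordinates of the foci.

(-4 - √86, -5) and (-4 + √86, -5)

67(x² + 8x) -19(y² + 10y) = 676
67(x + 4)² -19(y + 5)² = 676 + 1072 - 475 = 1273
Divide by 1273: (x + 4)²/19 - (y + 5)²/67 = 1
Hyperbola, center (-4, -5), transverse axis horizontal; a² = 19, b² = 67.
c² = a² + b² = 19 + 67 = 86, so c = √86.
Foci lie on the horizontal axis through the center: (h ± c, k).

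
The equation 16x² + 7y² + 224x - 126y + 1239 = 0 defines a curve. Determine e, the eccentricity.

Group: 16(x² + 14x) + 7(y² - 18y) = -1239
Completing the square gives 16(x + 7)² + 7(y - 9)² = -1239 + 784 + 567 = 112.
Dividing both sides by 112: (x + 7)²/7 + (y - 9)²/16 = 1
Ellipse, center (-7, 9), major axis vertical; a² = 16, b² = 7.
c² = a² - b² = 9, so c = 3.
e = c/a = 3/4.

e = 3/4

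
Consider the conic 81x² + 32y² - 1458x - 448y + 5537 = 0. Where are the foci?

Group the x- and y-terms: 81(x² - 18x) + 32(y² - 14y) = -5537
Complete the square in x and y: 81(x - 9)² + 32(y - 7)² = -5537 + 6561 + 1568 = 2592
Divide through by 2592 to get (x - 9)²/32 + (y - 7)²/81 = 1.
Ellipse, center (9, 7), major axis vertical; a² = 81, b² = 32.
c² = a² - b² = 81 - 32 = 49, so c = 7.
Foci lie on the vertical axis through the center: (h, k ± c).

(9, 0) and (9, 14)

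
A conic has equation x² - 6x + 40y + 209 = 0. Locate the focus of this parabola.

Only x is squared. Complete the square in x: (x - 3)² = -40(y + 5).
Vertex (3, -5); 4p = -40 so p = -10. Opens down.
Focus is p units from the vertex along the axis: (h, k + p).

(3, -15)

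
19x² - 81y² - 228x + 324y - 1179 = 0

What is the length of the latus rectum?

38/9

Group the x- and y-terms: 19(x² - 12x) -81(y² - 4y) = 1179
Complete the square in x and y: 19(x - 6)² -81(y - 2)² = 1179 + 684 - 324 = 1539
Dividing both sides by 1539: (x - 6)²/81 - (y - 2)²/19 = 1
Hyperbola, center (6, 2), transverse axis horizontal; a² = 81, b² = 19.
Latus rectum length = 2b²/a = 2·19/9 = 38/9.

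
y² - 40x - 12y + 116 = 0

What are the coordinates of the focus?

(12, 6)

Only y is squared. Complete the square in y: (y - 6)² = 40(x - 2).
Vertex (2, 6); 4p = 40 so p = 10. Opens right.
Focus is p units from the vertex along the axis: (h + p, k).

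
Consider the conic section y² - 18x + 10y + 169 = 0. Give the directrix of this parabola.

x = 7/2

Only y is squared. Complete the square in y: (y + 5)² = 18(x - 8).
Vertex (8, -5); 4p = 18 so p = 9/2. Opens right.
Directrix is the vertical line x = h − p = 8 − (9/2) = 7/2.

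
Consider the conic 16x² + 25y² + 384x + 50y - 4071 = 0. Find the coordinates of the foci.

(-24, -1) and (0, -1)

Group the x- and y-terms: 16(x² + 24x) + 25(y² + 2y) = 4071
Completing the square gives 16(x + 12)² + 25(y + 1)² = 4071 + 2304 + 25 = 6400.
Dividing both sides by 6400: (x + 12)²/400 + (y + 1)²/256 = 1
Ellipse, center (-12, -1), major axis horizontal; a² = 400, b² = 256.
c² = a² - b² = 400 - 256 = 144, so c = 12.
Foci lie on the horizontal axis through the center: (h ± c, k).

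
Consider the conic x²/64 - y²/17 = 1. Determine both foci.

(-9, 0) and (9, 0)

Center (0, 0). The positive term is the x-term, so the transverse axis is horizontal; a² = 64, b² = 17.
c² = a² + b² = 64 + 17 = 81, so c = 9.
Foci lie on the horizontal axis through the center: (h ± c, k).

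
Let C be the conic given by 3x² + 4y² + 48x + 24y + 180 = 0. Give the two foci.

Rearranging, 3(x² + 16x) + 4(y² + 6y) = -180.
Completing the square gives 3(x + 8)² + 4(y + 3)² = -180 + 192 + 36 = 48.
Divide by 48: (x + 8)²/16 + (y + 3)²/12 = 1
Ellipse, center (-8, -3), major axis horizontal; a² = 16, b² = 12.
c² = a² - b² = 16 - 12 = 4, so c = 2.
Foci lie on the horizontal axis through the center: (h ± c, k).

(-10, -3) and (-6, -3)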